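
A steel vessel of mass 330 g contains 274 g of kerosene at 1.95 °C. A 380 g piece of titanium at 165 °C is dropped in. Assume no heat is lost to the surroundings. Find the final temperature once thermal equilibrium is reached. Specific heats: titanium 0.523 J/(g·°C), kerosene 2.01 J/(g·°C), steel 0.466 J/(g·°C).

Let T be the final temperature. ΣQ_i = 0:
380×0.523×(T − 165) + 274×2.01×(T − 1.95) + 330×0.466×(T − 1.95) = 0
903.26 T = 34166
T = 34166/903.26 ≈ 37.83 °C

T_f ≈ 37.8 °C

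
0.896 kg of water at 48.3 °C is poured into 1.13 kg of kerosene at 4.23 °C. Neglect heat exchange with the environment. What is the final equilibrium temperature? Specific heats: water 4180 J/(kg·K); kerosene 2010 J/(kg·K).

T_f is the heat-capacity-weighted average of the initial temperatures:
T_f = (3745.3*48.3 + 2271.3*4.23) / (3745.3 + 2271.3)
    = 190505 / 6016.6 ≈ 31.66 °C

T_f ≈ 31.7 °C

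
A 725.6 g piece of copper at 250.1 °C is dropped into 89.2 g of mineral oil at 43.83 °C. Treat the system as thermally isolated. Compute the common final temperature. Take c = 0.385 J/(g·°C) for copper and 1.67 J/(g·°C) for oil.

Setting the total heat transfer to zero:
725.6·0.385·(T − 250.1) + 89.2·1.67·(T − 43.83) = 0
(279.36 + 148.96) T = 279.36·250.1 + 148.96·43.83
T ≈ 178.36 °C

T_f ≈ 178.4 °C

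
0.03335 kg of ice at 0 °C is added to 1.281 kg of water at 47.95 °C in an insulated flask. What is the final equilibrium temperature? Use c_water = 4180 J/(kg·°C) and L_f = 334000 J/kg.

T_f ≈ 44.7 °C

Let T be the final temperature. ΣQ_i = 0:
melt ice: 0.03335×334000 = 11139; meltwater 0→T: 0.03335×4180×T = 139.4 T; water cools: 1.281×4180×(T − 47.95) = 5354.6(T − 47.95)
5494 T = 256752 − 11139 = 245613
T ≈ 44.71 °C (positive, so assuming full melt was valid).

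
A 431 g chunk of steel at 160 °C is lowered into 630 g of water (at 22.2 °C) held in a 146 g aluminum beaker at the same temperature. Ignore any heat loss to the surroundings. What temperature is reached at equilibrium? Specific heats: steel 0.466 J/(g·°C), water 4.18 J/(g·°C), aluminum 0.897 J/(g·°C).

T_f ≈ 31.5 °C

Conservation of energy gives ΣQ = 0:
431·0.466·(T − 160) + 630·4.18·(T − 22.2) + 146·0.897·(T − 22.2) = 0
200.85(T − 160) + 2633.4(T − 22.2) + 130.96(T − 22.2) = 0
2965.2 T = 93504
T = 93504 / 2965.2 = 31.5 °C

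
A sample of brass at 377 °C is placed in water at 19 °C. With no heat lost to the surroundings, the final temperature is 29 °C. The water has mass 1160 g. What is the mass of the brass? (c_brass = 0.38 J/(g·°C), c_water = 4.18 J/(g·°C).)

m ≈ 367 g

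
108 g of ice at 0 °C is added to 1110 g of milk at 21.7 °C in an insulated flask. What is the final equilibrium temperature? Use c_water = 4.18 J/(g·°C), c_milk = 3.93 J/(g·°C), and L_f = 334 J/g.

T_f ≈ 12.2 °C

Heat gained plus heat lost sum to zero:
latent heat to melt: 108·334 = 36072
  meltwater 0→T: 108·4.18·T = 451.44 T
  milk cools: 1110·3.93·(T − 21.7) = 4362.3(T − 21.7)
4813.7 T = 94662 − 36072 = 58590
T ≈ 12.17 °C — above 0 °C, consistent with complete melting.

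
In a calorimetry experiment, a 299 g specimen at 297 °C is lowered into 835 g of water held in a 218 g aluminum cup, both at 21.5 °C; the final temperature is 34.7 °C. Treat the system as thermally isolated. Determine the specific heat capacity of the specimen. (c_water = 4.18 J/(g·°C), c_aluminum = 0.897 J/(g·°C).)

c ≈ 0.62 J/(g·°C)

Heat gained plus heat lost sum to zero:
299·c·(34.7 − 297) + 835·4.18·(34.7 − 21.5) + 218·0.897·(34.7 − 21.5) = 0
-78428 c = -48653
c = -48653/-78428 ≈ 0.6204 J/(g·°C)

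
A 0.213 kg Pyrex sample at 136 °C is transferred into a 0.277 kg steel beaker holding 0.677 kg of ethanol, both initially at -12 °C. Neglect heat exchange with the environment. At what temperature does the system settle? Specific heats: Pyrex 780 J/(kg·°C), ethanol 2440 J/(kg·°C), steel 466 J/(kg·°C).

Let T be the final temperature. ΣQ_i = 0:
0.213·780·(T − 136) + 0.677·2440·(T − (-12)) + 0.277·466·(T − (-12)) = 0
1947.1 T = 1223.5
T ≈ 0.63 °C

T_f ≈ 0.6 °C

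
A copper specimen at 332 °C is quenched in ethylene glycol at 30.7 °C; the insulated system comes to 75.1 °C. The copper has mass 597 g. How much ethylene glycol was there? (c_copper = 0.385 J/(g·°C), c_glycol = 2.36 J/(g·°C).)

|Q_copper| = |Q_glycol|:
597×0.385×(332 − 75.1) = m×2.36×(75.1 − 30.7)
104.78 m = 59047  ⇒  m ≈ 563.5 g

m ≈ 564 g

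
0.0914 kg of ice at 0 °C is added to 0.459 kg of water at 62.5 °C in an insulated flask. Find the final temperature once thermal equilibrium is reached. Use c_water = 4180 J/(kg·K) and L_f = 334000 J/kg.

T_f ≈ 38.9 °C

Heat gained plus heat lost sum to zero:
melt ice: 0.0914·334000 = 30528; meltwater 0→T: 0.0914·4180·T = 382.05 T; water cools: 0.459·4180·(T − 62.5) = 1918.6(T − 62.5)
2300.7 T = 119914 − 30528 = 89386
T ≈ 38.85 °C — above 0 °C, consistent with complete melting.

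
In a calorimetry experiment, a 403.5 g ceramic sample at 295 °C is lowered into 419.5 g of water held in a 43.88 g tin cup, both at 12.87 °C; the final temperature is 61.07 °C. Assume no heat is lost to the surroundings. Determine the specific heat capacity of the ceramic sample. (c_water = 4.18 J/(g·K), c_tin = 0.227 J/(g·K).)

c ≈ 0.901 J/(g·K)

Heat gained plus heat lost sum to zero:
403.5×c×(61.07 − 295) + 419.5×4.18×(61.07 − 12.87) + 43.88×0.227×(61.07 − 12.87) = 0
-94391 c = -84999
c = -84999/-94391 ≈ 0.9005 J/(g·K)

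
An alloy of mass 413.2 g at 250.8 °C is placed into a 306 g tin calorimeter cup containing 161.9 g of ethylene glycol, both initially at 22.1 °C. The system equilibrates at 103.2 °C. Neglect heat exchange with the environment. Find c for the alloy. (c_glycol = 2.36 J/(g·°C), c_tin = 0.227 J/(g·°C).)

c ≈ 0.6 J/(g·°C)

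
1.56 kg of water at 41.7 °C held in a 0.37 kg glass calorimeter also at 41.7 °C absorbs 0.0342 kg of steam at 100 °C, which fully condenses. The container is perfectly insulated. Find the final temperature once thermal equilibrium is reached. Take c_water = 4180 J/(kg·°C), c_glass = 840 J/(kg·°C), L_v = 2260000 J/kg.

T_f ≈ 54.0 °C

Setting the total heat transfer to zero:
latent heat released on condensation: 0.0342×2260000 = 77292; condensed water 100 °C→T: 142.96(T − 100); original water: 6520.8(T − 41.7); cup: 310.8(T − 41.7)
6974.6 T = 77292 + 14296 + 284878 = 376465
T ≈ 53.98 °C (< 100 °C, so full condensation is consistent).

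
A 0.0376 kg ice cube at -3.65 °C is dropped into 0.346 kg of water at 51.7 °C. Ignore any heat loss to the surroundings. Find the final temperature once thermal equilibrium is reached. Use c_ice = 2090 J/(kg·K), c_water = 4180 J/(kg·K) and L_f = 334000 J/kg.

T_f ≈ 38.6 °C

Taking heat into each body as positive, Σ m c ΔT = 0:
warm ice to 0 °C: 0.0376·2090·(0 − (-3.65)) = 286.83; fusion: m_ice L_f = 0.0376·334000 = 12558; warm the meltwater: 157.17 T; water: 1446.3(T − 51.7)
1603.4 T = 74773 − 12845 = 61927
T ≈ 38.62 °C — above 0 °C, consistent with complete melting.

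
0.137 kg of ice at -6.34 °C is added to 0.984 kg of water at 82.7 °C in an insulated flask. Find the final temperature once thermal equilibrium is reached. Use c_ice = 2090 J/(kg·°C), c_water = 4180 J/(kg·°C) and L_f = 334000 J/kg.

T_f ≈ 62.4 °C

Heat gained plus heat lost sum to zero:
ice -6.34→0 °C: 0.137·2090·6.34 = 1815.3
  fusion: m_ice L_f = 0.137·334000 = 45758
  warm the meltwater: 572.66 T
  water: 4113.1(T − 82.7)
4685.8 T = 340155 − 47573 = 292582
T ≈ 62.44 °C. Since T > 0 °C, the all-ice-melts assumption holds.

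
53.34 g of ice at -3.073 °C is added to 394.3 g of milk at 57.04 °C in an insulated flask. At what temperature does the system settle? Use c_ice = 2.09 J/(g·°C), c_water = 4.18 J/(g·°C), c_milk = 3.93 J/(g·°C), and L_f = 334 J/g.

Heat gained plus heat lost sum to zero:
ice -3.073→0 °C: 53.34×2.09×3.073 = 342.58; melt ice: 53.34×334 = 17816; meltwater 0→T: 53.34×4.18×T = 222.96 T; milk cools: 394.3×3.93×(T − 57.04) = 1549.6(T − 57.04)
1772.6 T = 88389 − 18158 = 70231
T ≈ 39.62 °C. Since T > 0 °C, the all-ice-melts assumption holds.

T_f ≈ 39.6 °C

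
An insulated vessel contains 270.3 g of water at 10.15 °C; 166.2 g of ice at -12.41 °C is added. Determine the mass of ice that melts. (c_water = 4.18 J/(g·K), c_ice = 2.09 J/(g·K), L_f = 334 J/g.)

Water can give up m c ΔT = 270.3·4.18·10.15 = 11468 J before reaching 0 °C.
Of that, 166.2·2.09·12.41 = 4310.7 J goes to bring the ice to 0 °C, leaving 7157.3 J.
Melting all 166.2 g of ice would need 166.2·334 = 55511 J.
That's not enough to melt it all — equilibrium is at 0 °C with ice remaining.
m_melted·334 = 7157.3  ⇒  m_melted ≈ 21.43 g.

m_melted ≈ 21.4 g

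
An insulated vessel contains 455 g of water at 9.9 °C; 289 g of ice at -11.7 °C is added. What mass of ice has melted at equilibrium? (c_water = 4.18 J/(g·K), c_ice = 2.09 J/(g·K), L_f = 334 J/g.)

Cooling the water to 0 °C releases 455×4.18×9.9 = 18829 J.
Warming the ice to 0 °C takes 289×2.09×11.7 = 7066.9 J, leaving 11762 J for melting.
Melting all 289 g of ice would need 289×334 = 96526 J.
That's not enough to melt it all — equilibrium is at 0 °C with ice remaining.
Mass melted = 11762/334 ≈ 35.22 g.

m_melted ≈ 35.2 g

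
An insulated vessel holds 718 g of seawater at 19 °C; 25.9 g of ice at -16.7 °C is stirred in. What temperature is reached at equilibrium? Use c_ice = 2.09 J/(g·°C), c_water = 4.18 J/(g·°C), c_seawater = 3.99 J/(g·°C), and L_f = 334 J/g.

Let T be the final temperature. ΣQ_i = 0:
warm ice to 0 °C: 25.9·2.09·(0 − (-16.7)) = 903.99; melt ice: 25.9·334 = 8650.6; meltwater 0→T: 25.9·4.18·T = 108.26 T; seawater cools: 718·3.99·(T − 19) = 2864.8(T − 19)
2973.1 T = 54432 − 9554.6 = 44877
T ≈ 15.09 °C — above 0 °C, consistent with complete melting.

T_f ≈ 15.1 °C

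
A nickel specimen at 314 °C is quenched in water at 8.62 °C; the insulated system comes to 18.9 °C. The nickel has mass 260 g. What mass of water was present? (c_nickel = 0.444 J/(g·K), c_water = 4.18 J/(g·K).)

m ≈ 793 g

Heat lost by the nickel = heat gained by the water:
260·0.444·(314 − 18.9) = m·4.18·(18.9 − 8.62)
42.97 m = 34066  ⇒  m ≈ 792.8 g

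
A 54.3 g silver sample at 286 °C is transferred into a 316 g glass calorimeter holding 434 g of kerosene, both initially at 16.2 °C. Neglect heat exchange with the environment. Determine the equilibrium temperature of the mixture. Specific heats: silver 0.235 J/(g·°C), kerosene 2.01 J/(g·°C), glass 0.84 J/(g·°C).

Heat gained plus heat lost sum to zero:
54.3×0.235×(T − 286) + 434×2.01×(T − 16.2) + 316×0.84×(T − 16.2) = 0
12.76(T − 286) + 872.34(T − 16.2) + 265.44(T − 16.2) = 0
1150.5 T = 22082
T = 22082 / 1150.5 = 19.2 °C

T_f ≈ 19.2 °C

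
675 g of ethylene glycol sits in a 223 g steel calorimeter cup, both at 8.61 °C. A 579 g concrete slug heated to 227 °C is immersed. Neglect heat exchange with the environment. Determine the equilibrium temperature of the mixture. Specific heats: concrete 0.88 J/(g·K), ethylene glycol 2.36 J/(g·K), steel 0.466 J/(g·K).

Conservation of energy gives ΣQ = 0:
579×0.88×(T − 227) + 675×2.36×(T − 8.61) + 223×0.466×(T − 8.61) = 0
509.52(T − 227) + 1593(T − 8.61) + 103.92(T − 8.61) = 0
(509.52 + 1593 + 103.92) T = 509.52×227 + 1593×8.61 + 103.92×8.61
T = 130272/2206.4 ≈ 59.04 °C

T_f ≈ 59.0 °C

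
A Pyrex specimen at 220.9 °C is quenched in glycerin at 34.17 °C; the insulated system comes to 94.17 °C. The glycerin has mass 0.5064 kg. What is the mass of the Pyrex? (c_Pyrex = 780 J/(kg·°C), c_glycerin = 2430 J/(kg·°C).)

m ≈ 0.747 kg

Heat lost by the Pyrex = heat gained by the glycerin:
m·780·(220.9 − 94.17) = 0.5064·2430·(94.17 − 34.17)
98849 m = 73833  ⇒  m ≈ 0.7469 kg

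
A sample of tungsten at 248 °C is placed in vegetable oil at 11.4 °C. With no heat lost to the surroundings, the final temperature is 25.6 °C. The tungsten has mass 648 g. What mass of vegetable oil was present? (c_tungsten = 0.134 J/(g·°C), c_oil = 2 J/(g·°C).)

m ≈ 680 g

Heat lost by the tungsten = heat gained by the oil:
648·0.134·(248 − 25.6) = m·2·(25.6 − 11.4)
28.4 m = 19311  ⇒  m ≈ 680 g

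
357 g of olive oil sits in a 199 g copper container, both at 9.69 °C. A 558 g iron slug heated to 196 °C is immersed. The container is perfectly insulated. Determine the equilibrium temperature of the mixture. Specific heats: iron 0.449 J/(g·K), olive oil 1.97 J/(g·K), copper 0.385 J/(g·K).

T_f ≈ 55.0 °C

T_f is the heat-capacity-weighted average of the initial temperatures:
T_f = (250.54·196 + 703.29·9.69 + 76.61·9.69) / (250.54 + 703.29 + 76.61)
    = 56664 / 1030.4 ≈ 54.99 °C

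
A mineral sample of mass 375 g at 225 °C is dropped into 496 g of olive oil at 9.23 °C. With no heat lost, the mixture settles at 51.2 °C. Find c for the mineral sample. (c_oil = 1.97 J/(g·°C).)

c ≈ 0.629 J/(g·°C)

Let T be the final temperature. ΣQ_i = 0:
375·c·(51.2 − 225) + 496·1.97·(51.2 − 9.23) = 0
-65175 c = -41010
c = -41010/-65175 ≈ 0.6292 J/(g·°C)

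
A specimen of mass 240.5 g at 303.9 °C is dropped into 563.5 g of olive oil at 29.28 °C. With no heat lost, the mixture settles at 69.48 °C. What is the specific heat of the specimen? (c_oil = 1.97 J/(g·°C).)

c ≈ 0.792 J/(g·°C)

Heat lost by the specimen = heat gained by the oil:
240.5×c×(303.9 − 69.48) = 563.5×1.97×(69.48 − 29.28)
56378 c = 44626  ⇒  c ≈ 0.7915 J/(g·°C)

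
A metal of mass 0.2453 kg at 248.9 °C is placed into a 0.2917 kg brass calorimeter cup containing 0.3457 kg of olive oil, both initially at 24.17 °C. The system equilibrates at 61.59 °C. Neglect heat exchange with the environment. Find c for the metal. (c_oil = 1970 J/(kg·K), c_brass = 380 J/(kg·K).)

Energy conservation, ΣQ = 0:
0.2453·c·(61.59 − 248.9) + 0.3457·1970·(61.59 − 24.17) + 0.2917·380·(61.59 − 24.17) = 0
-45.95 c = -29632
c = -29632/-45.95 ≈ 644.9 J/(kg·K)

c ≈ 645 J/(kg·K)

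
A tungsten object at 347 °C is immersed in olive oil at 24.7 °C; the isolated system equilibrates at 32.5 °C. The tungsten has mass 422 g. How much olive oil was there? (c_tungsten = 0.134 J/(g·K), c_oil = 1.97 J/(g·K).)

Heat lost by the tungsten = heat gained by the oil:
422·0.134·(347 − 32.5) = m·1.97·(32.5 − 24.7)
15.37 m = 17784  ⇒  m ≈ 1157 g

m ≈ 1160 g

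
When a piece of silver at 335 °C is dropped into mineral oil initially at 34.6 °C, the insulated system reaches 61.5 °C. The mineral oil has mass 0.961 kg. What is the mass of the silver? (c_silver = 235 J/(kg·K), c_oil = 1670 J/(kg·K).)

m ≈ 0.672 kg

Heat lost by the silver = heat gained by the oil:
m·235·(335 − 61.5) = 0.961·1670·(61.5 − 34.6)
64272 m = 43171  ⇒  m ≈ 0.6717 kg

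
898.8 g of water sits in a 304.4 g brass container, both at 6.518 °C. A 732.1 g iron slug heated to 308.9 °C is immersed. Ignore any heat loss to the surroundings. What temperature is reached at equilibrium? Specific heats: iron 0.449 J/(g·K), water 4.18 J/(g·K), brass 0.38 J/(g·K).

Net heat exchanged in the isolated system is zero:
732.1*0.449*(T − 308.9) + 898.8*4.18*(T − 6.518) + 304.4*0.38*(T − 6.518) = 0
(328.71 + 3757 + 115.67) T = 328.71*308.9 + 3757*6.518 + 115.67*6.518
T = 126781/4201.4 ≈ 30.18 °C

T_f ≈ 30.2 °C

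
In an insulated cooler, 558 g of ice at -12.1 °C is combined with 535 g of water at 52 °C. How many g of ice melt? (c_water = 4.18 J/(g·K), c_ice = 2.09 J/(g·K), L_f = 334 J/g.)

m_melted ≈ 306 g

Cooling the water to 0 °C releases 535·4.18·52 = 116288 J.
Of that, 558·2.09·12.1 = 14111 J goes to bring the ice to 0 °C, leaving 102176 J.
To melt every bit of ice: 558·334 = 186372 J.
Since 102176 < 186372 J, not all the ice melts; equilibrium is at 0 °C.
m_melt = 102176 / L_f = 305.9 g.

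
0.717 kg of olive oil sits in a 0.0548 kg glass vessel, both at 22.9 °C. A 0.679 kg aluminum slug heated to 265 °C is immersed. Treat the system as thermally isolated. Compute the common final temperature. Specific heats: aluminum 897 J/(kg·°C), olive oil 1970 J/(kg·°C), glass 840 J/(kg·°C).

Conservation of energy gives ΣQ = 0:
0.679·897·(T − 265) + 0.717·1970·(T − 22.9) + 0.0548·840·(T − 22.9) = 0
2067.6 T = 194802
T ≈ 94.22 °C

T_f ≈ 94.2 °C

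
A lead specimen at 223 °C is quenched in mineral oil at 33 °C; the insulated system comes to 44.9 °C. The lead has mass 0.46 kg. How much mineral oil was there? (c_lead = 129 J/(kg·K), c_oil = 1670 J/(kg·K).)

|Q_lead| = |Q_oil|:
0.46·129·(223 − 44.9) = m·1670·(44.9 − 33)
19873 m = 10568  ⇒  m ≈ 0.5318 kg

m ≈ 0.532 kg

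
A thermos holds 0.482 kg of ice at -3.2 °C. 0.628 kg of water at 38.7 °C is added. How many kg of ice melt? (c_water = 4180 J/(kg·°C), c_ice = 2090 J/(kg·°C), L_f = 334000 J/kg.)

m_melted ≈ 0.295 kg

Cooling the water to 0 °C releases 0.628×4180×38.7 = 101589 J.
Of that, 0.482×2090×3.2 = 3223.6 J goes to bring the ice to 0 °C, leaving 98365 J.
Melting all 0.482 kg of ice would need 0.482×334000 = 160988 J.
98365 J < 160988 J, so only part of the ice melts and the system sits at 0 °C.
Mass melted = 98365/334000 ≈ 0.2945 kg.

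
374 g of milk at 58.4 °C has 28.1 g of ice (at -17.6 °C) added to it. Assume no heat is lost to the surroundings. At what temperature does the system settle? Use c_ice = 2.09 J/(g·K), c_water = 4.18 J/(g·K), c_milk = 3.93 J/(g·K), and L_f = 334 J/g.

T_f ≈ 47.5 °C

Setting the total heat transfer to zero:
warm ice to 0 °C: 28.1·2.09·(0 − (-17.6)) = 1033.6; melt ice: 28.1·334 = 9385.4; warm the meltwater: 117.46 T; milk: 1469.8(T − 58.4)
1587.3 T = 85837 − 10419 = 75418
T ≈ 47.51 °C — above 0 °C, consistent with complete melting.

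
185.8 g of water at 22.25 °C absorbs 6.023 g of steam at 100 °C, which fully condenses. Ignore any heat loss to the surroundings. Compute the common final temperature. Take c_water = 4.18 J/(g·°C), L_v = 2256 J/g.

T_f ≈ 41.6 °C

Let T be the final temperature. ΣQ_i = 0:
steam→water at 100 °C releases m L_v = 6.023·2256 = 13588
  condensate cools 100→T: 6.023·4.18·(T − 100) = 25.18(T − 100)
  water warms: 185.8·4.18·(T − 22.25) = 776.64(T − 22.25)
801.82 T = 13588 + 2517.6 + 17280 = 33386
T ≈ 41.64 °C — below 100 °C, confirming all the steam condensed.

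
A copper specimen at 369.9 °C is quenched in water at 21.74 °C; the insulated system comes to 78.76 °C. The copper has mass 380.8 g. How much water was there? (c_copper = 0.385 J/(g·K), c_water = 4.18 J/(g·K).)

Heat gained plus heat lost sum to zero:
380.8·0.385·(78.76 − 369.9) + m·4.18·(78.76 − 21.74) = 0
238.34 m = 42683
m = 42683/238.34 ≈ 179.1 g

m ≈ 179 g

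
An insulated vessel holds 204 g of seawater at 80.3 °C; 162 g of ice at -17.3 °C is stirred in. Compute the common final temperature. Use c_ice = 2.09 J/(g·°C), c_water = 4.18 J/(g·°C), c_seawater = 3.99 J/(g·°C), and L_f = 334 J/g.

T_f ≈ 3.6 °C

Energy balance with sensible and latent terms:
warm ice to 0 °C: 162×2.09×(0 − (-17.3)) = 5857.4
  melt ice: 162×334 = 54108
  meltwater 0→T: 162×4.18×T = 677.16 T
  seawater: 813.96(T − 80.3)
1491.1 T = 65361 − 59965 = 5395.6
T ≈ 3.62 °C — above 0 °C, consistent with complete melting.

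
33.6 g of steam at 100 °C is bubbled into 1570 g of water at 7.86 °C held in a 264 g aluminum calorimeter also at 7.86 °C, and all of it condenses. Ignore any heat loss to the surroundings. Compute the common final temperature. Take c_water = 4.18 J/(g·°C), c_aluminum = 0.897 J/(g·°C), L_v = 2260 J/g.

T_f ≈ 20.7 °C

Let T be the final temperature. ΣQ_i = 0:
condense steam: −33.6·2260 = −75936
  condensate cools 100→T: 33.6·4.18·(T − 100) = 140.45(T − 100)
  water warms: 1570·4.18·(T − 7.86) = 6562.6(T − 7.86)
  aluminum cup: 264·0.897·(T − 7.86) = 236.81(T − 7.86)
6939.9 T = 75936 + 14045 + 53443 = 143424
T ≈ 20.67 °C — below 100 °C, confirming all the steam condensed.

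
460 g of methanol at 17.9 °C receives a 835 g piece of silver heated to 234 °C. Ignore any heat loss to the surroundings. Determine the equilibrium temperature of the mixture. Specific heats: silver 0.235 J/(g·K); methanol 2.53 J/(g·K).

Net heat exchanged in the isolated system is zero:
835*0.235*(T − 234) + 460*2.53*(T − 17.9) = 0
1360 T = 66749
T = 66749 / 1360 = 49.1 °C

T_f ≈ 49.1 °C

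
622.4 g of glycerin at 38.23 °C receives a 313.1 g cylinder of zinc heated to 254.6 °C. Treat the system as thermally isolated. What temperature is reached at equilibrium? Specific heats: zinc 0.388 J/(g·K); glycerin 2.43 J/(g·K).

Energy conservation, ΣQ = 0:
313.1*0.388*(T − 254.6) + 622.4*2.43*(T − 38.23) = 0
121.48(T − 254.6) + 1512.4(T − 38.23) = 0
(121.48 + 1512.4) T = 121.48*254.6 + 1512.4*38.23
T = 88750/1633.9 ≈ 54.32 °C

T_f ≈ 54.3 °C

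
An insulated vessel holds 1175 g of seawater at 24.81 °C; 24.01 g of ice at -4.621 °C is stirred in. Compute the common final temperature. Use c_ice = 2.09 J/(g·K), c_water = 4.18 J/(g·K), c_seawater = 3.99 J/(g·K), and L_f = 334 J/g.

T_f ≈ 22.6 °C

Net heat exchanged in the isolated system is zero:
ice -4.621→0 °C: 24.01×2.09×4.621 = 231.89; latent heat to melt: 24.01×334 = 8019.3; meltwater 0→T: 24.01×4.18×T = 100.36 T; seawater cools: 1175×3.99×(T − 24.81) = 4688.2(T − 24.81)
4788.6 T = 116315 − 8251.2 = 108064
T ≈ 22.57 °C — above 0 °C, consistent with complete melting.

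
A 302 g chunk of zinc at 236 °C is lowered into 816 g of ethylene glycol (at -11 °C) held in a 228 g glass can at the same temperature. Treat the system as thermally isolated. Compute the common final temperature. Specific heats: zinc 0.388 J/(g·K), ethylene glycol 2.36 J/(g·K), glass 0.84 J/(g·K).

T_f ≈ 2.0 °C

Setting the total heat transfer to zero:
302*0.388*(T − 236) + 816*2.36*(T − (-11)) + 228*0.84*(T − (-11)) = 0
(117.18 + 1925.8 + 191.52) T = 117.18*236 + 1925.8*(-11) + 191.52*(-11)
T = 4363.5/2234.5 ≈ 1.95 °C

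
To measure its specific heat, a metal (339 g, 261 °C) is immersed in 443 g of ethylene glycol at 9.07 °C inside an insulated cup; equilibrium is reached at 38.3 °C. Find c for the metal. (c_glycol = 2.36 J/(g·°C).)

Heat lost by the metal = heat gained by the glycol:
339·c·(261 − 38.3) = 443·2.36·(38.3 − 9.07)
75495 c = 30559  ⇒  c ≈ 0.4048 J/(g·°C)

c ≈ 0.405 J/(g·°C)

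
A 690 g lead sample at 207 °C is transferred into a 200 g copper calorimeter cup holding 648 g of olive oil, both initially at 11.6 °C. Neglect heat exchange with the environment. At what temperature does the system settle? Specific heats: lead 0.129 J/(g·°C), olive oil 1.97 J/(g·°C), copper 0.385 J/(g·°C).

Setting the total heat transfer to zero:
690*0.129*(T − 207) + 648*1.97*(T − 11.6) + 200*0.385*(T − 11.6) = 0
(89.01 + 1276.6 + 77) T = 89.01*207 + 1276.6*11.6 + 77*11.6
T ≈ 23.66 °C

T_f ≈ 23.7 °C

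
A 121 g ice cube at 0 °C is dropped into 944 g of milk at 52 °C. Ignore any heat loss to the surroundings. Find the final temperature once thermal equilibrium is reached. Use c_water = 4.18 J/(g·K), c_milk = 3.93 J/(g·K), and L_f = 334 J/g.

T_f ≈ 36.2 °C

Conservation of energy gives ΣQ = 0:
fusion: m_ice L_f = 121×334 = 40414; meltwater 0→T: 121×4.18×T = 505.78 T; milk: 3709.9(T − 52)
4215.7 T = 192916 − 40414 = 152502
T ≈ 36.17 °C (positive, so assuming full melt was valid).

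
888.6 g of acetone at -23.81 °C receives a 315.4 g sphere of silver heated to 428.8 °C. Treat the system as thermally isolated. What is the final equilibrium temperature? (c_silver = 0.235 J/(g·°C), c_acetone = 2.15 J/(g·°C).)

T_f ≈ -6.9 °C

Net heat exchanged in the isolated system is zero:
315.4×0.235×(T − 428.8) + 888.6×2.15×(T − (-23.81)) = 0
74.12(T − 428.8) + 1910.5(T − (-23.81)) = 0
1984.6 T = -13707
T = -13707 / 1984.6 = -6.91 °C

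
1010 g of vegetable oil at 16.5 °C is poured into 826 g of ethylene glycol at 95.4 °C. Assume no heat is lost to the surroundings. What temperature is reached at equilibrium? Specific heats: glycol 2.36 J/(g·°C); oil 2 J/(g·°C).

T_f ≈ 55.2 °C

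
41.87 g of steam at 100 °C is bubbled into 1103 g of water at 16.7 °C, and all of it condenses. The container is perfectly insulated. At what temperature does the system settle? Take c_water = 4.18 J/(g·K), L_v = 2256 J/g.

T_f ≈ 39.5 °C

Let T be the final temperature. ΣQ_i = 0:
steam→water at 100 °C releases m L_v = 41.87×2256 = 94459
  condensed water 100 °C→T: 175.02(T − 100)
  original water: 4610.5(T − 16.7)
4785.6 T = 94459 + 17502 + 76996 = 188956
T ≈ 39.48 °C — below 100 °C, confirming all the steam condensed.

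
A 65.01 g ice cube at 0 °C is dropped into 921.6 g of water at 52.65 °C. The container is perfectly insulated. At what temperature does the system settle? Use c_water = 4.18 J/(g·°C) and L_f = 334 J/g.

Heat gained plus heat lost sum to zero:
fusion: m_ice L_f = 65.01·334 = 21713; meltwater 0→T: 65.01·4.18·T = 271.74 T; water cools: 921.6·4.18·(T − 52.65) = 3852.3(T − 52.65)
4124 T = 202823 − 21713 = 181110
T ≈ 43.92 °C (positive, so assuming full melt was valid).

T_f ≈ 43.9 °C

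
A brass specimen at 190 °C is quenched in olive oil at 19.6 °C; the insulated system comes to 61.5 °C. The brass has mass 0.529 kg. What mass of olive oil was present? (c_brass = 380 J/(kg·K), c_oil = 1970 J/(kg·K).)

m ≈ 0.313 kg

Setting the total heat transfer to zero:
0.529·380·(61.5 − 190) + m·1970·(61.5 − 19.6) = 0
82543 m = 25831
m = 25831/82543 ≈ 0.3129 kg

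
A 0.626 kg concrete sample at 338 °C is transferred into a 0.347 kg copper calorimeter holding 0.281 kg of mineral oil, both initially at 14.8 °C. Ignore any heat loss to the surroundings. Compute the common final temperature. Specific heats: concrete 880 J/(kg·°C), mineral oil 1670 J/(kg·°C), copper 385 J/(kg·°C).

Conservation of energy gives ΣQ = 0:
0.626×880×(T − 338) + 0.281×1670×(T − 14.8) + 0.347×385×(T − 14.8) = 0
550.88(T − 338) + 469.27(T − 14.8) + 133.59(T − 14.8) = 0
(550.88 + 469.27 + 133.59) T = 550.88×338 + 469.27×14.8 + 133.59×14.8
T = 195120 / 1153.7 = 169 °C

T_f ≈ 169.1 °C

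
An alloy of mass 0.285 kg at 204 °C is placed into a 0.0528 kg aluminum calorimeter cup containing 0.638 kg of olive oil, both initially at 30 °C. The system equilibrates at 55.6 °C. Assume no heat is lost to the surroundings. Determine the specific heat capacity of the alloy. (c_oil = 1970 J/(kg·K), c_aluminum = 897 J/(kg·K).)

Conservation of energy gives ΣQ = 0:
0.285·c·(55.6 − 204) + 0.638·1970·(55.6 − 30) + 0.0528·897·(55.6 − 30) = 0
-42.29 c = -33388
c = -33388/-42.29 ≈ 789.4 J/(kg·K)

c ≈ 789 J/(kg·K)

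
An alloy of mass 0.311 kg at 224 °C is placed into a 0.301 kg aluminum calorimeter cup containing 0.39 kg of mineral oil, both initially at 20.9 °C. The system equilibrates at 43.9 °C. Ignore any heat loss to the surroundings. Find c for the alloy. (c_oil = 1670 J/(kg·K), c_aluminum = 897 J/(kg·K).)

Energy conservation, ΣQ = 0:
0.311×c×(43.9 − 224) + 0.39×1670×(43.9 − 20.9) + 0.301×897×(43.9 − 20.9) = 0
-56.01 c = -21190
c = -21190/-56.01 ≈ 378.3 J/(kg·K)

c ≈ 378 J/(kg·K)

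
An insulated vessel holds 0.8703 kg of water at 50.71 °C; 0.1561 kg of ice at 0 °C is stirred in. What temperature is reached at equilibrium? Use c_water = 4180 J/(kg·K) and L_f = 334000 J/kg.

T_f ≈ 30.8 °C

Sum of m c ΔT and latent-heat terms is zero:
latent heat to melt: 0.1561·334000 = 52137; meltwater 0→T: 0.1561·4180·T = 652.5 T; water: 3637.9(T − 50.71)
4290.4 T = 184476 − 52137 = 132338
T ≈ 30.85 °C — above 0 °C, consistent with complete melting.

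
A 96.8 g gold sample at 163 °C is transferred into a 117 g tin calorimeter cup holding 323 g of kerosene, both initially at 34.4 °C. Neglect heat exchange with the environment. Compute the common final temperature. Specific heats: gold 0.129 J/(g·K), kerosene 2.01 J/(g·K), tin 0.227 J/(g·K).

T_f ≈ 36.7 °C

With ΣQ=0 the equilibrium temperature is the m·c-weighted mean:
T_f = (12.49·163 + 649.23·34.4 + 26.56·34.4) / (12.49 + 649.23 + 26.56)
    = 25283 / 688.28 ≈ 36.73 °C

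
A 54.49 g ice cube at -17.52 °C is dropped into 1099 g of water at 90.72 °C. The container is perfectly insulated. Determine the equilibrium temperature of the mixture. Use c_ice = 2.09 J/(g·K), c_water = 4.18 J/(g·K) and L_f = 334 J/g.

T_f ≈ 82.2 °C

Sum of m c ΔT and latent-heat terms is zero:
ice -17.52→0 °C: 54.49×2.09×17.52 = 1995.2; fusion: m_ice L_f = 54.49×334 = 18200; warm the meltwater: 227.77 T; water cools: 1099×4.18×(T − 90.72) = 4593.8(T − 90.72)
4821.6 T = 416751 − 20195 = 396556
T ≈ 82.25 °C (positive, so assuming full melt was valid).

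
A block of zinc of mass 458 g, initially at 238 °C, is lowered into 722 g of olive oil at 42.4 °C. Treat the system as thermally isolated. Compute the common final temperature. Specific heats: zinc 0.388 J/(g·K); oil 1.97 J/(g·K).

T_f ≈ 64.1 °C

Heat lost by the zinc equals heat gained by the oil:
458×0.388×(238 − T) = 722×1.97×(T − 42.4)
177.7(238 − T) = 1422.3(T − 42.4)
1600 T = 102601  ⇒  T ≈ 64.12 °C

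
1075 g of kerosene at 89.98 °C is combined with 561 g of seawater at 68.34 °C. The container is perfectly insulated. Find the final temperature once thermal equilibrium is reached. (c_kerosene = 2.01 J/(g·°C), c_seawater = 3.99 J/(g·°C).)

Let T be the final temperature. ΣQ_i = 0:
1075×2.01×(T − 89.98) + 561×3.99×(T − 68.34) = 0
(2160.7 + 2238.4) T = 2160.7×89.98 + 2238.4×68.34
T ≈ 78.97 °C

T_f ≈ 79.0 °C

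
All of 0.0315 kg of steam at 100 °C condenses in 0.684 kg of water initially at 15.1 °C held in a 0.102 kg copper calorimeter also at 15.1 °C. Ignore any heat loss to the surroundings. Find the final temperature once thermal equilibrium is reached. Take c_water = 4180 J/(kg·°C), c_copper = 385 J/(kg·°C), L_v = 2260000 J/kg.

T_f ≈ 42.3 °C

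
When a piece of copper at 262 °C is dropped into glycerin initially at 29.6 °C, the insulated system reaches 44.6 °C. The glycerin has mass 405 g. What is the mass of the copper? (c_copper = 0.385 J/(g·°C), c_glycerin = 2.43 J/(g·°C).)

m ≈ 176 g

Heat lost by the copper = heat gained by the glycerin:
m×0.385×(262 − 44.6) = 405×2.43×(44.6 − 29.6)
83.7 m = 14762  ⇒  m ≈ 176.4 g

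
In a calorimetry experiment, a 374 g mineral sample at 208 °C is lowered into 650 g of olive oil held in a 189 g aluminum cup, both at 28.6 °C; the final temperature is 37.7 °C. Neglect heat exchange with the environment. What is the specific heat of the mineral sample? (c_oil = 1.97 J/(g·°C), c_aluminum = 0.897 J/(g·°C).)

c ≈ 0.207 J/(g·°C)

Net heat exchanged in the isolated system is zero:
374·c·(37.7 − 208) + 650·1.97·(37.7 − 28.6) + 189·0.897·(37.7 − 28.6) = 0
-63692 c = -13195
c = -13195/-63692 ≈ 0.2072 J/(g·°C)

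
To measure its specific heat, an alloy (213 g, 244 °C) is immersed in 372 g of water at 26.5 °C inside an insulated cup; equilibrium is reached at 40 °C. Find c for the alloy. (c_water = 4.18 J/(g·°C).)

m_s c (T_s − T_f) = m_water c_water (T_f − T_0):
213×c×(244 − 40) = 372×4.18×(40 − 26.5)
43452 c = 20992  ⇒  c ≈ 0.4831 J/(g·°C)

c ≈ 0.483 J/(g·°C)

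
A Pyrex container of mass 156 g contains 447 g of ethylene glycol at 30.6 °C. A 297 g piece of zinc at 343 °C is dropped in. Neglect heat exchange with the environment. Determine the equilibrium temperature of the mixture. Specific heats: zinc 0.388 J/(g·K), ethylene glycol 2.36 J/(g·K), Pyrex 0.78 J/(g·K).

Net heat exchanged in the isolated system is zero:
297×0.388×(T − 343) + 447×2.36×(T − 30.6) + 156×0.78×(T − 30.6) = 0
115.24(T − 343) + 1054.9(T − 30.6) + 121.68(T − 30.6) = 0
1291.8 T = 75530
T = 75530 / 1291.8 = 58.5 °C

T_f ≈ 58.5 °C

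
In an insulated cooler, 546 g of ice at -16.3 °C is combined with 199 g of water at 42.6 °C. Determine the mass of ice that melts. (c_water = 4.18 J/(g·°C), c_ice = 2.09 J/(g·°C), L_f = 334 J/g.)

Cooling the water to 0 °C releases 199×4.18×42.6 = 35436 J.
Of that, 546×2.09×16.3 = 18601 J goes to bring the ice to 0 °C, leaving 16835 J.
Fully melting the ice requires m_ice L_f = 546×334 = 182364 J.
Since 16835 < 182364 J, not all the ice melts; equilibrium is at 0 °C.
m_melt = 16835 / L_f = 50.4 g.

m_melted ≈ 50.4 g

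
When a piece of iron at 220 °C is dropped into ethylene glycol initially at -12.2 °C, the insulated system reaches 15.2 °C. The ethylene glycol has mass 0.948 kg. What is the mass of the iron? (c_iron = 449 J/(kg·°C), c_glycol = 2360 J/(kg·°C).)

m ≈ 0.667 kg

|Q_iron| = |Q_glycol|:
m·449·(220 − 15.2) = 0.948·2360·(15.2 − (-12.2))
91955 m = 61301  ⇒  m ≈ 0.6666 kg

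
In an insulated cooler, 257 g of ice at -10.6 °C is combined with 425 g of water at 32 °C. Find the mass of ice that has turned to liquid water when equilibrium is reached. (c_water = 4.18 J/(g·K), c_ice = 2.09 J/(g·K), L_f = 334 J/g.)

m_melted ≈ 153 g

Cooling the water to 0 °C releases 425×4.18×32 = 56848 J.
Warming the ice to 0 °C takes 257×2.09×10.6 = 5693.6 J, leaving 51154 J for melting.
Melting all 257 g of ice would need 257×334 = 85838 J.
51154 J < 85838 J, so only part of the ice melts and the system sits at 0 °C.
m_melted×334 = 51154  ⇒  m_melted ≈ 153.2 g.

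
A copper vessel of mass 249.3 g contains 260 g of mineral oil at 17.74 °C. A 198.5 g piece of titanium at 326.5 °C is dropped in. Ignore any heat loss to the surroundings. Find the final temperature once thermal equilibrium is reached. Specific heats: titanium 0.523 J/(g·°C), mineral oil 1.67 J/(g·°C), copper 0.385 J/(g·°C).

T_f ≈ 68.3 °C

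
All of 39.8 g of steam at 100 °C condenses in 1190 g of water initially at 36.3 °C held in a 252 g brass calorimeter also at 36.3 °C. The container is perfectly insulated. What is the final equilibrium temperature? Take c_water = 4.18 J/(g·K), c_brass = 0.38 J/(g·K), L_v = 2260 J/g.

Let T be the final temperature. ΣQ_i = 0:
latent heat released on condensation: 39.8·2260 = 89948; condensate cools 100→T: 39.8·4.18·(T − 100) = 166.36(T − 100); original water: 4974.2(T − 36.3); brass cup: 252·0.38·(T − 36.3) = 95.76(T − 36.3)
5236.3 T = 89948 + 16636 + 184040 = 290624
T ≈ 55.50 °C (< 100 °C, so full condensation is consistent).

T_f ≈ 55.5 °C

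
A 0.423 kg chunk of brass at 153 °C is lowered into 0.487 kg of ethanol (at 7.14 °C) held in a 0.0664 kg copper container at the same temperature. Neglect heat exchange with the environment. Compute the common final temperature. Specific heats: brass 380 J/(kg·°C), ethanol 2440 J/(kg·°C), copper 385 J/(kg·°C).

T_f ≈ 24.2 °C

Setting the total heat transfer to zero:
0.423·380·(T − 153) + 0.487·2440·(T − 7.14) + 0.0664·385·(T − 7.14) = 0
160.74(T − 153) + 1188.3(T − 7.14) + 25.56(T − 7.14) = 0
1374.6 T = 33260
T = 33260 / 1374.6 = 24.2 °C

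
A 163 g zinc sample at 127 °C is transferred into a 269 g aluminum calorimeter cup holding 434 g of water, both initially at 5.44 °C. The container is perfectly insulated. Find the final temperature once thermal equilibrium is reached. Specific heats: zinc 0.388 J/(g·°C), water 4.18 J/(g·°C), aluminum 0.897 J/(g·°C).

T_f ≈ 9.1 °C

T_f is the heat-capacity-weighted average of the initial temperatures:
T_f = (63.24×127 + 1814.1×5.44 + 241.29×5.44) / (63.24 + 1814.1 + 241.29)
    = 19213 / 2118.7 ≈ 9.07 °C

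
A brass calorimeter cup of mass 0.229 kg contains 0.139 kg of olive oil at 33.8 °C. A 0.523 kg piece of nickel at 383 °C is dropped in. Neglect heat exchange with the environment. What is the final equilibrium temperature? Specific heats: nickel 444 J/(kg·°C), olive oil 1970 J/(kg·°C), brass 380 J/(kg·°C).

Setting the total heat transfer to zero:
0.523·444·(T − 383) + 0.139·1970·(T − 33.8) + 0.229·380·(T − 33.8) = 0
(232.21 + 273.83 + 87.02) T = 232.21·383 + 273.83·33.8 + 87.02·33.8
T ≈ 170.53 °C

T_f ≈ 170.5 °C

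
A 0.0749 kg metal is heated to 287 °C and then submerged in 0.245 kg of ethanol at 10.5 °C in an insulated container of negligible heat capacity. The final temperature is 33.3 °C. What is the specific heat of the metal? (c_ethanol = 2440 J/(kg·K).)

c ≈ 717 J/(kg·K)

Heat gained plus heat lost sum to zero:
0.0749·c·(33.3 − 287) + 0.245·2440·(33.3 − 10.5) = 0
-19 c = -13630
c = -13630/-19 ≈ 717.3 J/(kg·K)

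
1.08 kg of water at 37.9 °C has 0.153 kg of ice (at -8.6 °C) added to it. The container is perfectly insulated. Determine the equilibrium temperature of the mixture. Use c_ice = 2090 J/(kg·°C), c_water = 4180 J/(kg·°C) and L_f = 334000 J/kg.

T_f ≈ 22.7 °C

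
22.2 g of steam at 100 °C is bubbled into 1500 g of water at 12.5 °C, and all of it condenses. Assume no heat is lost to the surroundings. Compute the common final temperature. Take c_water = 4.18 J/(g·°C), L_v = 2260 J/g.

Setting the total heat transfer to zero:
steam→water at 100 °C releases m L_v = 22.2·2260 = 50172; condensate cools 100→T: 22.2·4.18·(T − 100) = 92.8(T − 100); water warms: 1500·4.18·(T − 12.5) = 6270(T − 12.5)
6362.8 T = 50172 + 9279.6 + 78375 = 137827
T ≈ 21.66 °C — below 100 °C, confirming all the steam condensed.

T_f ≈ 21.7 °C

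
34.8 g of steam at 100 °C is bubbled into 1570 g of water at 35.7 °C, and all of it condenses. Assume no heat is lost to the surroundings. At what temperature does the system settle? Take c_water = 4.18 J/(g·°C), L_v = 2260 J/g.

Net heat exchanged in the isolated system is zero:
condense steam: −34.8×2260 = −78648
  condensate cools 100→T: 34.8×4.18×(T − 100) = 145.46(T − 100)
  original water: 6562.6(T − 35.7)
6708.1 T = 78648 + 14546 + 234285 = 327479
T ≈ 48.82 °C, under the boiling point, so the assumption holds.

T_f ≈ 48.8 °C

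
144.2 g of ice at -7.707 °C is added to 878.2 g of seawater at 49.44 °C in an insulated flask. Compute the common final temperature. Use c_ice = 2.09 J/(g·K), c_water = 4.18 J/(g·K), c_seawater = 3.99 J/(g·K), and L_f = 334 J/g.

Sum of m c ΔT and latent-heat terms is zero:
ice -7.707→0 °C: 144.2·2.09·7.707 = 2322.7
  melt ice: 144.2·334 = 48163
  warm the meltwater: 602.76 T
  seawater cools: 878.2·3.99·(T − 49.44) = 3504(T − 49.44)
4106.8 T = 173239 − 50486 = 122753
T ≈ 29.89 °C. Since T > 0 °C, the all-ice-melts assumption holds.

T_f ≈ 29.9 °C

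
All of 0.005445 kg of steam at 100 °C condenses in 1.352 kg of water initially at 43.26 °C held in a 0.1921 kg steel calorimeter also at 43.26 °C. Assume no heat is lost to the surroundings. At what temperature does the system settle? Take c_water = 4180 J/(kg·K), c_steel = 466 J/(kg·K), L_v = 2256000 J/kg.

Taking heat into each body as positive, Σ m c ΔT = 0:
latent heat released on condensation: 0.005445·2256000 = 12284
  condensed water 100 °C→T: 22.76(T − 100)
  original water: 5651.4(T − 43.26)
  steel cup: 0.1921·466·(T − 43.26) = 89.52(T − 43.26)
5763.6 T = 12284 + 2276 + 248350 = 262910
T ≈ 45.62 °C, under the boiling point, so the assumption holds.

T_f ≈ 45.6 °C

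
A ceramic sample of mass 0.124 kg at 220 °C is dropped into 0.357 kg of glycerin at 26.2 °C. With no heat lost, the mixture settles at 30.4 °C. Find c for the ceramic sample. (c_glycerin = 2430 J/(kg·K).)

c ≈ 155 J/(kg·K)

m_s c (T_s − T_f) = m_glycerin c_glycerin (T_f − T_0):
0.124·c·(220 − 30.4) = 0.357·2430·(30.4 − 26.2)
23.51 c = 3643.5  ⇒  c ≈ 155 J/(kg·K)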